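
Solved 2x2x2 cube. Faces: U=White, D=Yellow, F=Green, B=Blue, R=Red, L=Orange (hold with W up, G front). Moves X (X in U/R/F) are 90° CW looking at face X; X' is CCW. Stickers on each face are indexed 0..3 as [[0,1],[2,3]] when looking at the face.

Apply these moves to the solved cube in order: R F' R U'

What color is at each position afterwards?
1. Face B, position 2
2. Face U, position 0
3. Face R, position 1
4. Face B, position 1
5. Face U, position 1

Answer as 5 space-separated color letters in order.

After move 1 (R): R=RRRR U=WGWG F=GYGY D=YBYB B=WBWB
After move 2 (F'): F=YYGG U=WGRR R=BRYR D=OOYB L=OGOW
After move 3 (R): R=YBRR U=WYRG F=YOGB D=OWYW B=RBGB
After move 4 (U'): U=YGWR F=OGGB R=YORR B=YBGB L=RBOW
Query 1: B[2] = G
Query 2: U[0] = Y
Query 3: R[1] = O
Query 4: B[1] = B
Query 5: U[1] = G

Answer: G Y O B G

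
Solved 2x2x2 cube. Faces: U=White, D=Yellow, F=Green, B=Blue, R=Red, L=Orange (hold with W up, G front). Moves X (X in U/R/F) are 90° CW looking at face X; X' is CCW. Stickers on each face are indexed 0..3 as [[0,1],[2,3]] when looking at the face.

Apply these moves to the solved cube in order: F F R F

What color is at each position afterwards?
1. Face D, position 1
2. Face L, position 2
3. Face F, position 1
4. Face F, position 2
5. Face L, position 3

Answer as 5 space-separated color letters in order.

Answer: O O G Y B

Derivation:
After move 1 (F): F=GGGG U=WWOO R=WRWR D=RRYY L=OYOY
After move 2 (F): F=GGGG U=WWYY R=OROR D=WWYY L=OROR
After move 3 (R): R=OORR U=WGYG F=GWGY D=WBYB B=YBWB
After move 4 (F): F=GGYW U=WGRR R=YOGR D=ROYB L=OWOB
Query 1: D[1] = O
Query 2: L[2] = O
Query 3: F[1] = G
Query 4: F[2] = Y
Query 5: L[3] = B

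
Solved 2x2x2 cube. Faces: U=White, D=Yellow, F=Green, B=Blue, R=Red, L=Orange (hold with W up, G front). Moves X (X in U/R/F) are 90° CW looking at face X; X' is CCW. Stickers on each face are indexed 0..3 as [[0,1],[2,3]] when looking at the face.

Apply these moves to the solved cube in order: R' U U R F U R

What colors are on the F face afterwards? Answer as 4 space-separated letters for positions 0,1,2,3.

Answer: B R G G

Derivation:
After move 1 (R'): R=RRRR U=WBWB F=GWGW D=YGYG B=YBYB
After move 2 (U): U=WWBB F=RRGW R=YBRR B=OOYB L=GWOO
After move 3 (U): U=BWBW F=YBGW R=OORR B=GWYB L=RROO
After move 4 (R): R=RORO U=BBBW F=YGGG D=YYYG B=WWWB
After move 5 (F): F=GYGG U=BBOR R=BOWO D=RRYG L=RYOY
After move 6 (U): U=OBRB F=BOGG R=WWWO B=RYWB L=GYOY
After move 7 (R): R=WWOW U=OORG F=BRGG D=RWYR B=BYBB
Query: F face = BRGG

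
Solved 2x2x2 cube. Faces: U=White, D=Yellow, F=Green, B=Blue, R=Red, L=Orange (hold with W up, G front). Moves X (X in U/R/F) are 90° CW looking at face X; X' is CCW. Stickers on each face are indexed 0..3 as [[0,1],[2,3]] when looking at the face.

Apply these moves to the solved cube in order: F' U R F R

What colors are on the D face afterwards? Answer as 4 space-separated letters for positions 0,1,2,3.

After move 1 (F'): F=GGGG U=WWRR R=YRYR D=OOYY L=OWOW
After move 2 (U): U=RWRW F=YRGG R=BBYR B=OWBB L=GGOW
After move 3 (R): R=YBRB U=RRRG F=YOGY D=OBYO B=WWWB
After move 4 (F): F=GYYO U=RRWG R=RBGB D=RYYO L=GOOB
After move 5 (R): R=GRBB U=RYWO F=GYYO D=RWYW B=GWRB
Query: D face = RWYW

Answer: R W Y W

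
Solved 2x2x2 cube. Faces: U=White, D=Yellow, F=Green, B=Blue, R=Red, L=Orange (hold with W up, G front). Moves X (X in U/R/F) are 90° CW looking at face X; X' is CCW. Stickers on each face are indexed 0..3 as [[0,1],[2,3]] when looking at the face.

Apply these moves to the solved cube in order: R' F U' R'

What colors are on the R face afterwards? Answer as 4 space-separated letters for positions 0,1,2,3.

After move 1 (R'): R=RRRR U=WBWB F=GWGW D=YGYG B=YBYB
After move 2 (F): F=GGWW U=WBOO R=WRBR D=RRYG L=OYOG
After move 3 (U'): U=BOWO F=OYWW R=GGBR B=WRYB L=YBOG
After move 4 (R'): R=GRGB U=BYWW F=OOWO D=RYYW B=GRRB
Query: R face = GRGB

Answer: G R G B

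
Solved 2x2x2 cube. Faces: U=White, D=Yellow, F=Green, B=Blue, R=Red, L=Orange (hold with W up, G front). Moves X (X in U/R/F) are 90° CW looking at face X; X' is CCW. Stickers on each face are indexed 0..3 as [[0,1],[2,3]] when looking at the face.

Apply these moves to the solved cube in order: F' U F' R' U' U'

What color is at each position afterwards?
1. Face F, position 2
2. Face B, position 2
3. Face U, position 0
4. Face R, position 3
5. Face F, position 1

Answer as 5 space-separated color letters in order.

Answer: Y W O O W

Derivation:
After move 1 (F'): F=GGGG U=WWRR R=YRYR D=OOYY L=OWOW
After move 2 (U): U=RWRW F=YRGG R=BBYR B=OWBB L=GGOW
After move 3 (F'): F=RGYG U=RWBY R=OBOR D=GWYY L=GWOR
After move 4 (R'): R=BROO U=RBBO F=RWYY D=GGYG B=YWWB
After move 5 (U'): U=BORB F=GWYY R=RWOO B=BRWB L=YWOR
After move 6 (U'): U=OBBR F=YWYY R=GWOO B=RWWB L=BROR
Query 1: F[2] = Y
Query 2: B[2] = W
Query 3: U[0] = O
Query 4: R[3] = O
Query 5: F[1] = W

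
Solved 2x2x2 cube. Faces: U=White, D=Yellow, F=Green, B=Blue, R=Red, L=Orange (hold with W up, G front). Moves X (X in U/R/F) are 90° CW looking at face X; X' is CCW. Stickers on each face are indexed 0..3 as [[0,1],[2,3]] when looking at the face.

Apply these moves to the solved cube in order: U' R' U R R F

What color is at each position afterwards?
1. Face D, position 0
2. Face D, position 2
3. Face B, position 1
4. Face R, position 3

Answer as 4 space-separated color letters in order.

After move 1 (U'): U=WWWW F=OOGG R=GGRR B=RRBB L=BBOO
After move 2 (R'): R=GRGR U=WBWR F=OWGW D=YOYG B=YRYB
After move 3 (U): U=WWRB F=GRGW R=YRGR B=BBYB L=OWOO
After move 4 (R): R=GYRR U=WRRW F=GOGG D=YYYB B=BBWB
After move 5 (R): R=RGRY U=WORG F=GYGB D=YWYB B=WBRB
After move 6 (F): F=GGBY U=WOOW R=RGGY D=RRYB L=OYOW
Query 1: D[0] = R
Query 2: D[2] = Y
Query 3: B[1] = B
Query 4: R[3] = Y

Answer: R Y B Y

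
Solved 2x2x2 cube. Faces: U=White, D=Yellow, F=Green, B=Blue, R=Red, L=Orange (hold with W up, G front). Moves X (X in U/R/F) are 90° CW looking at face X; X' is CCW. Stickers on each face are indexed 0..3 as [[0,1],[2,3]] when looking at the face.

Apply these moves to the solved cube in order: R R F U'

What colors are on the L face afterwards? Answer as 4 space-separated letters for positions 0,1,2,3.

Answer: G B O W

Derivation:
After move 1 (R): R=RRRR U=WGWG F=GYGY D=YBYB B=WBWB
After move 2 (R): R=RRRR U=WYWY F=GBGB D=YWYW B=GBGB
After move 3 (F): F=GGBB U=WYOO R=WRYR D=RRYW L=OYOW
After move 4 (U'): U=YOWO F=OYBB R=GGYR B=WRGB L=GBOW
Query: L face = GBOW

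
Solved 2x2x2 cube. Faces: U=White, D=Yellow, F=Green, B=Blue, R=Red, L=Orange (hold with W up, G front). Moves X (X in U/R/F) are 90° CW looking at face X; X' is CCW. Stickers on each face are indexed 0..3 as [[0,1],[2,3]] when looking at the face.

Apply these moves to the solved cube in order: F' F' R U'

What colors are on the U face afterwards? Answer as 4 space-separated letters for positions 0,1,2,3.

Answer: G G W Y

Derivation:
After move 1 (F'): F=GGGG U=WWRR R=YRYR D=OOYY L=OWOW
After move 2 (F'): F=GGGG U=WWYY R=OROR D=WWYY L=OROR
After move 3 (R): R=OORR U=WGYG F=GWGY D=WBYB B=YBWB
After move 4 (U'): U=GGWY F=ORGY R=GWRR B=OOWB L=YBOR
Query: U face = GGWY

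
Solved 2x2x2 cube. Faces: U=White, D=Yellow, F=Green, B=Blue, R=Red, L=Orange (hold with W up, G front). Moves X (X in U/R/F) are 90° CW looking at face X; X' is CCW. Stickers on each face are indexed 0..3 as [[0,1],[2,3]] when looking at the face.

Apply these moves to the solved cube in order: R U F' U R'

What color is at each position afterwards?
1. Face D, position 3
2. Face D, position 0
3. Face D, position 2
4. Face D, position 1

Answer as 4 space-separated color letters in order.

After move 1 (R): R=RRRR U=WGWG F=GYGY D=YBYB B=WBWB
After move 2 (U): U=WWGG F=RRGY R=WBRR B=OOWB L=GYOO
After move 3 (F'): F=RYRG U=WWWR R=BBYR D=YOYB L=GGOG
After move 4 (U): U=WWRW F=BBRG R=OOYR B=GGWB L=RYOG
After move 5 (R'): R=OROY U=WWRG F=BWRW D=YBYG B=BGOB
Query 1: D[3] = G
Query 2: D[0] = Y
Query 3: D[2] = Y
Query 4: D[1] = B

Answer: G Y Y B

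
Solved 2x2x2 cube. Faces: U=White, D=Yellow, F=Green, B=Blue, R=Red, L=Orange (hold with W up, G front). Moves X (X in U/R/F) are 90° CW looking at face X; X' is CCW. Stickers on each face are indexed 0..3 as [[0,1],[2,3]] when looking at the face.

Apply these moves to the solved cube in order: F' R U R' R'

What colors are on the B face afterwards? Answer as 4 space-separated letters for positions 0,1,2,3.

After move 1 (F'): F=GGGG U=WWRR R=YRYR D=OOYY L=OWOW
After move 2 (R): R=YYRR U=WGRG F=GOGY D=OBYB B=RBWB
After move 3 (U): U=RWGG F=YYGY R=RBRR B=OWWB L=GOOW
After move 4 (R'): R=BRRR U=RWGO F=YWGG D=OYYY B=BWBB
After move 5 (R'): R=RRBR U=RBGB F=YWGO D=OWYG B=YWYB
Query: B face = YWYB

Answer: Y W Y B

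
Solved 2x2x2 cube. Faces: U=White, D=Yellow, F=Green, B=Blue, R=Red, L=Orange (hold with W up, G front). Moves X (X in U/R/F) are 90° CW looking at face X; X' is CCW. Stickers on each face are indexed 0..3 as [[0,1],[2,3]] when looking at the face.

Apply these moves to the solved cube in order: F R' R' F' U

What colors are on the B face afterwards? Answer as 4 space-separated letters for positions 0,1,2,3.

Answer: O Y G B

Derivation:
After move 1 (F): F=GGGG U=WWOO R=WRWR D=RRYY L=OYOY
After move 2 (R'): R=RRWW U=WBOB F=GWGO D=RGYG B=YBRB
After move 3 (R'): R=RWRW U=WROY F=GBGB D=RWYO B=GBGB
After move 4 (F'): F=BBGG U=WRRR R=WWRW D=YYYO L=OYOO
After move 5 (U): U=RWRR F=WWGG R=GBRW B=OYGB L=BBOO
Query: B face = OYGB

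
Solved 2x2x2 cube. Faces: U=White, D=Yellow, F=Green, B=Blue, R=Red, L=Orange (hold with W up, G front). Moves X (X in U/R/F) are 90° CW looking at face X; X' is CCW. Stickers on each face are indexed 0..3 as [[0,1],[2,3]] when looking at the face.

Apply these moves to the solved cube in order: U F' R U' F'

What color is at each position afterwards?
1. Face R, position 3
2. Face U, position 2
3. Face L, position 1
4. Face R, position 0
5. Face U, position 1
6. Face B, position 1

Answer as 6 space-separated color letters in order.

After move 1 (U): U=WWWW F=RRGG R=BBRR B=OOBB L=GGOO
After move 2 (F'): F=RGRG U=WWBR R=YBYR D=GOYY L=GWOW
After move 3 (R): R=YYRB U=WGBG F=RORY D=GBYO B=ROWB
After move 4 (U'): U=GGWB F=GWRY R=RORB B=YYWB L=ROOW
After move 5 (F'): F=WYGR U=GGRR R=BOGB D=OWYO L=RBOW
Query 1: R[3] = B
Query 2: U[2] = R
Query 3: L[1] = B
Query 4: R[0] = B
Query 5: U[1] = G
Query 6: B[1] = Y

Answer: B R B B G Y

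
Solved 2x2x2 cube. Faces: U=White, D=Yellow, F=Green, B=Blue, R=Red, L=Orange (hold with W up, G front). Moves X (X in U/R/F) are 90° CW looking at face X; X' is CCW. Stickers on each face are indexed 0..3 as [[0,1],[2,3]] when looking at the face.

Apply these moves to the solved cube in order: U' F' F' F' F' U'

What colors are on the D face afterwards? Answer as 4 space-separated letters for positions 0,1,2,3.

Answer: Y Y Y Y

Derivation:
After move 1 (U'): U=WWWW F=OOGG R=GGRR B=RRBB L=BBOO
After move 2 (F'): F=OGOG U=WWGR R=YGYR D=BOYY L=BWOW
After move 3 (F'): F=GGOO U=WWYY R=OGBR D=WWYY L=BROG
After move 4 (F'): F=GOGO U=WWOB R=WGWR D=RGYY L=BYOY
After move 5 (F'): F=OOGG U=WWWW R=GGRR D=YYYY L=BBOO
After move 6 (U'): U=WWWW F=BBGG R=OORR B=GGBB L=RROO
Query: D face = YYYY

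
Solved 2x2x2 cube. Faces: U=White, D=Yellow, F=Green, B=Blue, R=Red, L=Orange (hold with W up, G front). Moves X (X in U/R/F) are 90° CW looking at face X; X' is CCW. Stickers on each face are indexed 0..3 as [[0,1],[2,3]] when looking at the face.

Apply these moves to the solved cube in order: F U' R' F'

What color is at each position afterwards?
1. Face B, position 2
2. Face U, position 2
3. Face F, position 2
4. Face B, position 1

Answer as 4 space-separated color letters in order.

Answer: R G O R

Derivation:
After move 1 (F): F=GGGG U=WWOO R=WRWR D=RRYY L=OYOY
After move 2 (U'): U=WOWO F=OYGG R=GGWR B=WRBB L=BBOY
After move 3 (R'): R=GRGW U=WBWW F=OOGO D=RYYG B=YRRB
After move 4 (F'): F=OOOG U=WBGG R=YRRW D=BYYG L=BWOW
Query 1: B[2] = R
Query 2: U[2] = G
Query 3: F[2] = O
Query 4: B[1] = R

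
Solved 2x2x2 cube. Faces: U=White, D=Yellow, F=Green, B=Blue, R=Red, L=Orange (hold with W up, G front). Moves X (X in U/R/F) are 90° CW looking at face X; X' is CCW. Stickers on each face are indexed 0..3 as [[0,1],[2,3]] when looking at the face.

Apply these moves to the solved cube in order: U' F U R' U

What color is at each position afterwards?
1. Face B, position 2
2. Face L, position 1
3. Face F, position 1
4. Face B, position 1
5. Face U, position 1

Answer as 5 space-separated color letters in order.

Answer: G W R O O

Derivation:
After move 1 (U'): U=WWWW F=OOGG R=GGRR B=RRBB L=BBOO
After move 2 (F): F=GOGO U=WWOB R=WGWR D=RGYY L=BYOY
After move 3 (U): U=OWBW F=WGGO R=RRWR B=BYBB L=GOOY
After move 4 (R'): R=RRRW U=OBBB F=WWGW D=RGYO B=YYGB
After move 5 (U): U=BOBB F=RRGW R=YYRW B=GOGB L=WWOY
Query 1: B[2] = G
Query 2: L[1] = W
Query 3: F[1] = R
Query 4: B[1] = O
Query 5: U[1] = O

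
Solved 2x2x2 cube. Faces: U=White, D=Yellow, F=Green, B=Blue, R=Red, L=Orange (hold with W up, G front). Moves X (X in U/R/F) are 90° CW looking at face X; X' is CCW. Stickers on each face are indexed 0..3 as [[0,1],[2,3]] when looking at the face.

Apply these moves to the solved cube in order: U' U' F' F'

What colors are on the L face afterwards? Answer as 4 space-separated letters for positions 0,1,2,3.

Answer: R R O O

Derivation:
After move 1 (U'): U=WWWW F=OOGG R=GGRR B=RRBB L=BBOO
After move 2 (U'): U=WWWW F=BBGG R=OORR B=GGBB L=RROO
After move 3 (F'): F=BGBG U=WWOR R=YOYR D=ROYY L=RWOW
After move 4 (F'): F=GGBB U=WWYY R=OORR D=WWYY L=RROO
Query: L face = RROO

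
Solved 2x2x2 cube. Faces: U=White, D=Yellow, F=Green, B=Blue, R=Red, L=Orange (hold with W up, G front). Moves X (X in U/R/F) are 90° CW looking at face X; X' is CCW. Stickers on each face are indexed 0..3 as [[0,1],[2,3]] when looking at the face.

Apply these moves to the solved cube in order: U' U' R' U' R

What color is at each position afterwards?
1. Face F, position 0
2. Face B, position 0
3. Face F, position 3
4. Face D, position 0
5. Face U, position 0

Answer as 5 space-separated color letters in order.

Answer: R W G Y B

Derivation:
After move 1 (U'): U=WWWW F=OOGG R=GGRR B=RRBB L=BBOO
After move 2 (U'): U=WWWW F=BBGG R=OORR B=GGBB L=RROO
After move 3 (R'): R=OROR U=WBWG F=BWGW D=YBYG B=YGYB
After move 4 (U'): U=BGWW F=RRGW R=BWOR B=ORYB L=YGOO
After move 5 (R): R=OBRW U=BRWW F=RBGG D=YYYO B=WRGB
Query 1: F[0] = R
Query 2: B[0] = W
Query 3: F[3] = G
Query 4: D[0] = Y
Query 5: U[0] = B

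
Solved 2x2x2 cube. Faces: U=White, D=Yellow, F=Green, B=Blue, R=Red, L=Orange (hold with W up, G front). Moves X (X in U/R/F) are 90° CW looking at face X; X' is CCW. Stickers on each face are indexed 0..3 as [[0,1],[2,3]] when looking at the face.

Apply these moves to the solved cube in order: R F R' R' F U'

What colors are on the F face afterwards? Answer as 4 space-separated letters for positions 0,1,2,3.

After move 1 (R): R=RRRR U=WGWG F=GYGY D=YBYB B=WBWB
After move 2 (F): F=GGYY U=WGOO R=WRGR D=RRYB L=OYOB
After move 3 (R'): R=RRWG U=WWOW F=GGYO D=RGYY B=BBRB
After move 4 (R'): R=RGRW U=WROB F=GWYW D=RGYO B=YBGB
After move 5 (F): F=YGWW U=WRBY R=OGBW D=RRYO L=OROG
After move 6 (U'): U=RYWB F=ORWW R=YGBW B=OGGB L=YBOG
Query: F face = ORWW

Answer: O R W W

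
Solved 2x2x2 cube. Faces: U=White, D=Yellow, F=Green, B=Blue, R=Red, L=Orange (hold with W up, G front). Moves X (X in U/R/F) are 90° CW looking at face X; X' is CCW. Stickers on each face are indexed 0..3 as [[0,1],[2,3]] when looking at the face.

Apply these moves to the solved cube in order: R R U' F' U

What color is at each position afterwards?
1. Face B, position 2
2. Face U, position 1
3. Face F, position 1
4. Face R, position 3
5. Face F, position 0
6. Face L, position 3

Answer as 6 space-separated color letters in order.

After move 1 (R): R=RRRR U=WGWG F=GYGY D=YBYB B=WBWB
After move 2 (R): R=RRRR U=WYWY F=GBGB D=YWYW B=GBGB
After move 3 (U'): U=YYWW F=OOGB R=GBRR B=RRGB L=GBOO
After move 4 (F'): F=OBOG U=YYGR R=WBYR D=BOYW L=GWOW
After move 5 (U): U=GYRY F=WBOG R=RRYR B=GWGB L=OBOW
Query 1: B[2] = G
Query 2: U[1] = Y
Query 3: F[1] = B
Query 4: R[3] = R
Query 5: F[0] = W
Query 6: L[3] = W

Answer: G Y B R W W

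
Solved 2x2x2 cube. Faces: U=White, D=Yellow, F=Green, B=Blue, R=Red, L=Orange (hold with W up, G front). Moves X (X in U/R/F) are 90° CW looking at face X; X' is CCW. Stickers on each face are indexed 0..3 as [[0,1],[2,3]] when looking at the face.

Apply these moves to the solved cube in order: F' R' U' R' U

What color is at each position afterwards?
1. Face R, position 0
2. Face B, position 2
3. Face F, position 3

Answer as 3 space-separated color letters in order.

Answer: G G R

Derivation:
After move 1 (F'): F=GGGG U=WWRR R=YRYR D=OOYY L=OWOW
After move 2 (R'): R=RRYY U=WBRB F=GWGR D=OGYG B=YBOB
After move 3 (U'): U=BBWR F=OWGR R=GWYY B=RROB L=YBOW
After move 4 (R'): R=WYGY U=BOWR F=OBGR D=OWYR B=GRGB
After move 5 (U): U=WBRO F=WYGR R=GRGY B=YBGB L=OBOW
Query 1: R[0] = G
Query 2: B[2] = G
Query 3: F[3] = R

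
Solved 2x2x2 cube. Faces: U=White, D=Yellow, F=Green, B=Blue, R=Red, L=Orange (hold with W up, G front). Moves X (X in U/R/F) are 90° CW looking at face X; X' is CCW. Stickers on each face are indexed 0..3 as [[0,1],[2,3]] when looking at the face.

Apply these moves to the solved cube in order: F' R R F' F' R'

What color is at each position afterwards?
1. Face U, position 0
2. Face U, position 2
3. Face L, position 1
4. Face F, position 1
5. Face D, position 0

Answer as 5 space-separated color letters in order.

Answer: W W R O Y

Derivation:
After move 1 (F'): F=GGGG U=WWRR R=YRYR D=OOYY L=OWOW
After move 2 (R): R=YYRR U=WGRG F=GOGY D=OBYB B=RBWB
After move 3 (R): R=RYRY U=WORY F=GBGB D=OWYR B=GBGB
After move 4 (F'): F=BBGG U=WORR R=WYOY D=WWYR L=OYOR
After move 5 (F'): F=BGBG U=WOWO R=WYWY D=YRYR L=OROR
After move 6 (R'): R=YYWW U=WGWG F=BOBO D=YGYG B=RBRB
Query 1: U[0] = W
Query 2: U[2] = W
Query 3: L[1] = R
Query 4: F[1] = O
Query 5: D[0] = Y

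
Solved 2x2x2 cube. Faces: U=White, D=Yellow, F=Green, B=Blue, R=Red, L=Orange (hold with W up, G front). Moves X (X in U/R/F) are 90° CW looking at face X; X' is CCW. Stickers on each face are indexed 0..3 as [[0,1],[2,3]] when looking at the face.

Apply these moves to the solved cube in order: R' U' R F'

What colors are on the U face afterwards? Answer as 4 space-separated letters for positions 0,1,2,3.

Answer: B O R R

Derivation:
After move 1 (R'): R=RRRR U=WBWB F=GWGW D=YGYG B=YBYB
After move 2 (U'): U=BBWW F=OOGW R=GWRR B=RRYB L=YBOO
After move 3 (R): R=RGRW U=BOWW F=OGGG D=YYYR B=WRBB
After move 4 (F'): F=GGOG U=BORR R=YGYW D=BOYR L=YWOW
Query: U face = BORR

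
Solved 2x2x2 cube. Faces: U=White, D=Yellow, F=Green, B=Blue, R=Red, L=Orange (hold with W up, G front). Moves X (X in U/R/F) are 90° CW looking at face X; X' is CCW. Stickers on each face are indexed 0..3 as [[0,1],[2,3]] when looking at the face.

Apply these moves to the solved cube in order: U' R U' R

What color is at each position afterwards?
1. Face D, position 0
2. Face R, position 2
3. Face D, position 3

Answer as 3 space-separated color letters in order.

After move 1 (U'): U=WWWW F=OOGG R=GGRR B=RRBB L=BBOO
After move 2 (R): R=RGRG U=WOWG F=OYGY D=YBYR B=WRWB
After move 3 (U'): U=OGWW F=BBGY R=OYRG B=RGWB L=WROO
After move 4 (R): R=ROGY U=OBWY F=BBGR D=YWYR B=WGGB
Query 1: D[0] = Y
Query 2: R[2] = G
Query 3: D[3] = R

Answer: Y G R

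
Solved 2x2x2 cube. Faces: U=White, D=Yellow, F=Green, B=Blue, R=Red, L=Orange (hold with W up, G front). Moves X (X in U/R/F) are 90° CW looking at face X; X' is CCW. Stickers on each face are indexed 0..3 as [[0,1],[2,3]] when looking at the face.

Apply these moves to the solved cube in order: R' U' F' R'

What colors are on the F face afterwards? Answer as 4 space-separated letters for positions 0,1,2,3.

Answer: O B O R

Derivation:
After move 1 (R'): R=RRRR U=WBWB F=GWGW D=YGYG B=YBYB
After move 2 (U'): U=BBWW F=OOGW R=GWRR B=RRYB L=YBOO
After move 3 (F'): F=OWOG U=BBGR R=GWYR D=BOYG L=YWOW
After move 4 (R'): R=WRGY U=BYGR F=OBOR D=BWYG B=GROB
Query: F face = OBOR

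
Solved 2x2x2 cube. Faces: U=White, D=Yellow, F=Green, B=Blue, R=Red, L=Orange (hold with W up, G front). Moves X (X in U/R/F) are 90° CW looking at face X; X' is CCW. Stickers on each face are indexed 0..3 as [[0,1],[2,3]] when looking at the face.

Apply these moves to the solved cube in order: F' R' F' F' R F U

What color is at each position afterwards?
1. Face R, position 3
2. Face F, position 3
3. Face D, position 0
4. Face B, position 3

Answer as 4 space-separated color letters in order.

Answer: R R Y B

Derivation:
After move 1 (F'): F=GGGG U=WWRR R=YRYR D=OOYY L=OWOW
After move 2 (R'): R=RRYY U=WBRB F=GWGR D=OGYG B=YBOB
After move 3 (F'): F=WRGG U=WBRY R=GROY D=WWYG L=OBOR
After move 4 (F'): F=RGWG U=WBGO R=WRWY D=BRYG L=OYOR
After move 5 (R): R=WWYR U=WGGG F=RRWG D=BOYY B=OBBB
After move 6 (F): F=WRGR U=WGRY R=GWGR D=YWYY L=OBOO
After move 7 (U): U=RWYG F=GWGR R=OBGR B=OBBB L=WROO
Query 1: R[3] = R
Query 2: F[3] = R
Query 3: D[0] = Y
Query 4: B[3] = B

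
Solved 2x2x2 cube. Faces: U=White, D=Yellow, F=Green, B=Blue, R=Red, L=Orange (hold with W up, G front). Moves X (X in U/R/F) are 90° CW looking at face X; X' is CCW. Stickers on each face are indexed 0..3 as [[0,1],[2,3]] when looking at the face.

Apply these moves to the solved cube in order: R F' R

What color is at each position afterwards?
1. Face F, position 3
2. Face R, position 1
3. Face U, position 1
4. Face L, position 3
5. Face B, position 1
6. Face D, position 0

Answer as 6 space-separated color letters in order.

Answer: B B Y W B O

Derivation:
After move 1 (R): R=RRRR U=WGWG F=GYGY D=YBYB B=WBWB
After move 2 (F'): F=YYGG U=WGRR R=BRYR D=OOYB L=OGOW
After move 3 (R): R=YBRR U=WYRG F=YOGB D=OWYW B=RBGB
Query 1: F[3] = B
Query 2: R[1] = B
Query 3: U[1] = Y
Query 4: L[3] = W
Query 5: B[1] = B
Query 6: D[0] = O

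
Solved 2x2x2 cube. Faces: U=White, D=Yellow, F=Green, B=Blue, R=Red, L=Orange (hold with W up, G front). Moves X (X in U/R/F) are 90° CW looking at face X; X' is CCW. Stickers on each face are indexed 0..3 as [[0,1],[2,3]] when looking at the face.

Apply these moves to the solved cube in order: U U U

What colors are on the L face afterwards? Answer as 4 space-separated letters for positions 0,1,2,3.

After move 1 (U): U=WWWW F=RRGG R=BBRR B=OOBB L=GGOO
After move 2 (U): U=WWWW F=BBGG R=OORR B=GGBB L=RROO
After move 3 (U): U=WWWW F=OOGG R=GGRR B=RRBB L=BBOO
Query: L face = BBOO

Answer: B B O O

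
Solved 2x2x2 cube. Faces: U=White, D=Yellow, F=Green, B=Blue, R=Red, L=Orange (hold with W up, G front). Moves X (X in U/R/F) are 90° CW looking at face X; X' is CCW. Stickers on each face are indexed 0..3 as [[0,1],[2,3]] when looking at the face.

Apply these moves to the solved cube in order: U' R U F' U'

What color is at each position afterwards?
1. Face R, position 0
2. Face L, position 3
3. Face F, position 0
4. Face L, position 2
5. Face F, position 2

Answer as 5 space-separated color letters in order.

Answer: G G O O R

Derivation:
After move 1 (U'): U=WWWW F=OOGG R=GGRR B=RRBB L=BBOO
After move 2 (R): R=RGRG U=WOWG F=OYGY D=YBYR B=WRWB
After move 3 (U): U=WWGO F=RGGY R=WRRG B=BBWB L=OYOO
After move 4 (F'): F=GYRG U=WWWR R=BRYG D=YOYR L=OOOG
After move 5 (U'): U=WRWW F=OORG R=GYYG B=BRWB L=BBOG
Query 1: R[0] = G
Query 2: L[3] = G
Query 3: F[0] = O
Query 4: L[2] = O
Query 5: F[2] = R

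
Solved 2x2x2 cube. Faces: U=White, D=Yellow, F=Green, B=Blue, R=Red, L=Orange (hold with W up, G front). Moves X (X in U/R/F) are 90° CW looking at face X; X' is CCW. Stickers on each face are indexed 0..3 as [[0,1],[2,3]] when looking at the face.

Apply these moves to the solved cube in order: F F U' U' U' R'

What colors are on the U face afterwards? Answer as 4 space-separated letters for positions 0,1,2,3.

After move 1 (F): F=GGGG U=WWOO R=WRWR D=RRYY L=OYOY
After move 2 (F): F=GGGG U=WWYY R=OROR D=WWYY L=OROR
After move 3 (U'): U=WYWY F=ORGG R=GGOR B=ORBB L=BBOR
After move 4 (U'): U=YYWW F=BBGG R=OROR B=GGBB L=OROR
After move 5 (U'): U=YWYW F=ORGG R=BBOR B=ORBB L=GGOR
After move 6 (R'): R=BRBO U=YBYO F=OWGW D=WRYG B=YRWB
Query: U face = YBYO

Answer: Y B Y O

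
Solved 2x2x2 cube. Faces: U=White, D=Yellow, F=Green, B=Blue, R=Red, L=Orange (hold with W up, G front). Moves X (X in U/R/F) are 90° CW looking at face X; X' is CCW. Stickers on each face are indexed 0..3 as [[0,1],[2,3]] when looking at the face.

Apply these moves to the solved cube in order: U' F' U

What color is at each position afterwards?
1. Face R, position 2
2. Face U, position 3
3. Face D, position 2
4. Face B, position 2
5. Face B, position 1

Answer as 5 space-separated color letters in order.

After move 1 (U'): U=WWWW F=OOGG R=GGRR B=RRBB L=BBOO
After move 2 (F'): F=OGOG U=WWGR R=YGYR D=BOYY L=BWOW
After move 3 (U): U=GWRW F=YGOG R=RRYR B=BWBB L=OGOW
Query 1: R[2] = Y
Query 2: U[3] = W
Query 3: D[2] = Y
Query 4: B[2] = B
Query 5: B[1] = W

Answer: Y W Y B W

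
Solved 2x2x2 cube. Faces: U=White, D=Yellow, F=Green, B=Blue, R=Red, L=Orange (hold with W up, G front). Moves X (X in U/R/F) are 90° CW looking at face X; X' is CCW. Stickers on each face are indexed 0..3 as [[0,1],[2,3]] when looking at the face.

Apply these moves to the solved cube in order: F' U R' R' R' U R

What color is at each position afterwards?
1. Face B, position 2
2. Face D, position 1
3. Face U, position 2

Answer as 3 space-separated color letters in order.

After move 1 (F'): F=GGGG U=WWRR R=YRYR D=OOYY L=OWOW
After move 2 (U): U=RWRW F=YRGG R=BBYR B=OWBB L=GGOW
After move 3 (R'): R=BRBY U=RBRO F=YWGW D=ORYG B=YWOB
After move 4 (R'): R=RYBB U=RORY F=YBGO D=OWYW B=GWRB
After move 5 (R'): R=YBRB U=RRRG F=YOGY D=OBYO B=WWWB
After move 6 (U): U=RRGR F=YBGY R=WWRB B=GGWB L=YOOW
After move 7 (R): R=RWBW U=RBGY F=YBGO D=OWYG B=RGRB
Query 1: B[2] = R
Query 2: D[1] = W
Query 3: U[2] = G

Answer: R W G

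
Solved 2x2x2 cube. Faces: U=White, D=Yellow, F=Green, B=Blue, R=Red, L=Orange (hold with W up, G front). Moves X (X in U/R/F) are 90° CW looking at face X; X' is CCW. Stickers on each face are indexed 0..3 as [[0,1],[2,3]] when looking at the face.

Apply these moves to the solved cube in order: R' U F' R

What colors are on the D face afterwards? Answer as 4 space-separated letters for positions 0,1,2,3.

Answer: W Y Y O

Derivation:
After move 1 (R'): R=RRRR U=WBWB F=GWGW D=YGYG B=YBYB
After move 2 (U): U=WWBB F=RRGW R=YBRR B=OOYB L=GWOO
After move 3 (F'): F=RWRG U=WWYR R=GBYR D=WOYG L=GBOB
After move 4 (R): R=YGRB U=WWYG F=RORG D=WYYO B=ROWB
Query: D face = WYYO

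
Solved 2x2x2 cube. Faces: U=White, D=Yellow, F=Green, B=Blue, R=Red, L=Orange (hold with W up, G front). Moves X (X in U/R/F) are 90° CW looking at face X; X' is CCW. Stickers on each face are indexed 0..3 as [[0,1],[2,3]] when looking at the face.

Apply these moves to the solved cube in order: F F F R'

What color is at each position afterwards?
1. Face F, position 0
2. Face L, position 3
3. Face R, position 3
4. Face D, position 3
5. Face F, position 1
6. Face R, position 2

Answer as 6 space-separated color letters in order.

After move 1 (F): F=GGGG U=WWOO R=WRWR D=RRYY L=OYOY
After move 2 (F): F=GGGG U=WWYY R=OROR D=WWYY L=OROR
After move 3 (F): F=GGGG U=WWRR R=YRYR D=OOYY L=OWOW
After move 4 (R'): R=RRYY U=WBRB F=GWGR D=OGYG B=YBOB
Query 1: F[0] = G
Query 2: L[3] = W
Query 3: R[3] = Y
Query 4: D[3] = G
Query 5: F[1] = W
Query 6: R[2] = Y

Answer: G W Y G W Y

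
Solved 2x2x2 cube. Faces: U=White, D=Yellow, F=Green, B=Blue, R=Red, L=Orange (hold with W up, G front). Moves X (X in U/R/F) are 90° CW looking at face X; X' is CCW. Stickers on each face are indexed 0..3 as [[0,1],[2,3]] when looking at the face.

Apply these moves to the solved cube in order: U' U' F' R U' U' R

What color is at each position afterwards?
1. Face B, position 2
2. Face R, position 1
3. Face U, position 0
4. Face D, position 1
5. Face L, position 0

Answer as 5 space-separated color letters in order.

After move 1 (U'): U=WWWW F=OOGG R=GGRR B=RRBB L=BBOO
After move 2 (U'): U=WWWW F=BBGG R=OORR B=GGBB L=RROO
After move 3 (F'): F=BGBG U=WWOR R=YOYR D=ROYY L=RWOW
After move 4 (R): R=YYRO U=WGOG F=BOBY D=RBYG B=RGWB
After move 5 (U'): U=GGWO F=RWBY R=BORO B=YYWB L=RGOW
After move 6 (U'): U=GOGW F=RGBY R=RWRO B=BOWB L=YYOW
After move 7 (R): R=RROW U=GGGY F=RBBG D=RWYB B=WOOB
Query 1: B[2] = O
Query 2: R[1] = R
Query 3: U[0] = G
Query 4: D[1] = W
Query 5: L[0] = Y

Answer: O R G W Y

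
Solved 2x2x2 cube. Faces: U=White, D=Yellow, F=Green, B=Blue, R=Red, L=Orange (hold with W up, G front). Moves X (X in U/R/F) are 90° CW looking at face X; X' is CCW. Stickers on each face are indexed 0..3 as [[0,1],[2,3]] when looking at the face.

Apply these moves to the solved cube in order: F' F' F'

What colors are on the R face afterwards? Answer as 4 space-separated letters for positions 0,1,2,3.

After move 1 (F'): F=GGGG U=WWRR R=YRYR D=OOYY L=OWOW
After move 2 (F'): F=GGGG U=WWYY R=OROR D=WWYY L=OROR
After move 3 (F'): F=GGGG U=WWOO R=WRWR D=RRYY L=OYOY
Query: R face = WRWR

Answer: W R W R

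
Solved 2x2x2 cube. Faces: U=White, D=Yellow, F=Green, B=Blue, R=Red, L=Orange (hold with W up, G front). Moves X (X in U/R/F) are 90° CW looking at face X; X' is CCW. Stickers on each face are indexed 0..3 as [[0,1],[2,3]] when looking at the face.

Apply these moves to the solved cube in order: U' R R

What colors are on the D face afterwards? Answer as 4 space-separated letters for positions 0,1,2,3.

After move 1 (U'): U=WWWW F=OOGG R=GGRR B=RRBB L=BBOO
After move 2 (R): R=RGRG U=WOWG F=OYGY D=YBYR B=WRWB
After move 3 (R): R=RRGG U=WYWY F=OBGR D=YWYW B=GROB
Query: D face = YWYW

Answer: Y W Y W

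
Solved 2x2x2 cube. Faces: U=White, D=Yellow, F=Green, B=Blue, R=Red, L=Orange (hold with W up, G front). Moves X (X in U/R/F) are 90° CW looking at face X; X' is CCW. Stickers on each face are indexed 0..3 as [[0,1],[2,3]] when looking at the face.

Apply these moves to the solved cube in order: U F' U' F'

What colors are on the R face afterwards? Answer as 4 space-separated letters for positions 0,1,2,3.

After move 1 (U): U=WWWW F=RRGG R=BBRR B=OOBB L=GGOO
After move 2 (F'): F=RGRG U=WWBR R=YBYR D=GOYY L=GWOW
After move 3 (U'): U=WRWB F=GWRG R=RGYR B=YBBB L=OOOW
After move 4 (F'): F=WGGR U=WRRY R=OGGR D=OWYY L=OBOW
Query: R face = OGGR

Answer: O G G R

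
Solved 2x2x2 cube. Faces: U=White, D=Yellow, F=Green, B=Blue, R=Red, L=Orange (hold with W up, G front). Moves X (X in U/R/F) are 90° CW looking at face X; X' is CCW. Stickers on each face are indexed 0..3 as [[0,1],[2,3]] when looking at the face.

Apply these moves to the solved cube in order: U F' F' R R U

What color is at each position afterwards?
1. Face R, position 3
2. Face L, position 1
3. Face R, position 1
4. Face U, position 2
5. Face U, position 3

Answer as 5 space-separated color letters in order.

Answer: O B O Y W

Derivation:
After move 1 (U): U=WWWW F=RRGG R=BBRR B=OOBB L=GGOO
After move 2 (F'): F=RGRG U=WWBR R=YBYR D=GOYY L=GWOW
After move 3 (F'): F=GGRR U=WWYY R=OBGR D=WWYY L=GROB
After move 4 (R): R=GORB U=WGYR F=GWRY D=WBYO B=YOWB
After move 5 (R): R=RGBO U=WWYY F=GBRO D=WWYY B=ROGB
After move 6 (U): U=YWYW F=RGRO R=ROBO B=GRGB L=GBOB
Query 1: R[3] = O
Query 2: L[1] = B
Query 3: R[1] = O
Query 4: U[2] = Y
Query 5: U[3] = W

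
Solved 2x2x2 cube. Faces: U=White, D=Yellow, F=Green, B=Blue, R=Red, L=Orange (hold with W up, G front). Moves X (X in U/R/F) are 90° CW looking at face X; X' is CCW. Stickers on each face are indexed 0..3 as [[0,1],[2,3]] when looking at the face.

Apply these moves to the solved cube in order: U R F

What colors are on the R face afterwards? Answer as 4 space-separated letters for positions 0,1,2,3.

Answer: W B G B

Derivation:
After move 1 (U): U=WWWW F=RRGG R=BBRR B=OOBB L=GGOO
After move 2 (R): R=RBRB U=WRWG F=RYGY D=YBYO B=WOWB
After move 3 (F): F=GRYY U=WROG R=WBGB D=RRYO L=GYOB
Query: R face = WBGB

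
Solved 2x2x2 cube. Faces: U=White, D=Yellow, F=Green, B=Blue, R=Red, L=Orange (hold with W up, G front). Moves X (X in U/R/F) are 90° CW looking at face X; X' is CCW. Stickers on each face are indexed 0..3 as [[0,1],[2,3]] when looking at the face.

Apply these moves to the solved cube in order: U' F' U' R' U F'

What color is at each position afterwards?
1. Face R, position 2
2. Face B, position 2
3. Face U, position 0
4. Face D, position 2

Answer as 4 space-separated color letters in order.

After move 1 (U'): U=WWWW F=OOGG R=GGRR B=RRBB L=BBOO
After move 2 (F'): F=OGOG U=WWGR R=YGYR D=BOYY L=BWOW
After move 3 (U'): U=WRWG F=BWOG R=OGYR B=YGBB L=RROW
After move 4 (R'): R=GROY U=WBWY F=BROG D=BWYG B=YGOB
After move 5 (U): U=WWYB F=GROG R=YGOY B=RROB L=BROW
After move 6 (F'): F=RGGO U=WWYO R=WGBY D=RWYG L=BBOY
Query 1: R[2] = B
Query 2: B[2] = O
Query 3: U[0] = W
Query 4: D[2] = Y

Answer: B O W Y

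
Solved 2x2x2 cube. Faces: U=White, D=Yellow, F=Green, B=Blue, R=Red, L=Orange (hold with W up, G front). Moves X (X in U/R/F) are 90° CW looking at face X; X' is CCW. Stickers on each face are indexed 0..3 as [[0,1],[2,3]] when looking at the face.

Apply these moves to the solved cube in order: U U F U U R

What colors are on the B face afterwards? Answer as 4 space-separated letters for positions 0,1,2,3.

After move 1 (U): U=WWWW F=RRGG R=BBRR B=OOBB L=GGOO
After move 2 (U): U=WWWW F=BBGG R=OORR B=GGBB L=RROO
After move 3 (F): F=GBGB U=WWOR R=WOWR D=ROYY L=RYOY
After move 4 (U): U=OWRW F=WOGB R=GGWR B=RYBB L=GBOY
After move 5 (U): U=ROWW F=GGGB R=RYWR B=GBBB L=WOOY
After move 6 (R): R=WRRY U=RGWB F=GOGY D=RBYG B=WBOB
Query: B face = WBOB

Answer: W B O B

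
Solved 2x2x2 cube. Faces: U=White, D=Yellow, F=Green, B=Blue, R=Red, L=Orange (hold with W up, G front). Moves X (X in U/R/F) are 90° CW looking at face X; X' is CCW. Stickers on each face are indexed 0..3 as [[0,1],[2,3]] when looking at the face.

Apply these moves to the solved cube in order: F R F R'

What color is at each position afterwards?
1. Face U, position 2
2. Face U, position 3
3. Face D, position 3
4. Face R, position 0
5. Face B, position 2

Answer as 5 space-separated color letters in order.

Answer: Y O R W W

Derivation:
After move 1 (F): F=GGGG U=WWOO R=WRWR D=RRYY L=OYOY
After move 2 (R): R=WWRR U=WGOG F=GRGY D=RBYB B=OBWB
After move 3 (F): F=GGYR U=WGYY R=OWGR D=RWYB L=OROB
After move 4 (R'): R=WROG U=WWYO F=GGYY D=RGYR B=BBWB
Query 1: U[2] = Y
Query 2: U[3] = O
Query 3: D[3] = R
Query 4: R[0] = W
Query 5: B[2] = W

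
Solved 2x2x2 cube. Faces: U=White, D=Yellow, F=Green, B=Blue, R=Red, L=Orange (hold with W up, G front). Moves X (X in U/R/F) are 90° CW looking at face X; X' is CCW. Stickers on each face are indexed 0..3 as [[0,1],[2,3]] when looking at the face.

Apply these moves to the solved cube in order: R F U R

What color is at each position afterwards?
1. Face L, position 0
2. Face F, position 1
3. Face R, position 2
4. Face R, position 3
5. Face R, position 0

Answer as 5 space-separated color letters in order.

After move 1 (R): R=RRRR U=WGWG F=GYGY D=YBYB B=WBWB
After move 2 (F): F=GGYY U=WGOO R=WRGR D=RRYB L=OYOB
After move 3 (U): U=OWOG F=WRYY R=WBGR B=OYWB L=GGOB
After move 4 (R): R=GWRB U=OROY F=WRYB D=RWYO B=GYWB
Query 1: L[0] = G
Query 2: F[1] = R
Query 3: R[2] = R
Query 4: R[3] = B
Query 5: R[0] = G

Answer: G R R B G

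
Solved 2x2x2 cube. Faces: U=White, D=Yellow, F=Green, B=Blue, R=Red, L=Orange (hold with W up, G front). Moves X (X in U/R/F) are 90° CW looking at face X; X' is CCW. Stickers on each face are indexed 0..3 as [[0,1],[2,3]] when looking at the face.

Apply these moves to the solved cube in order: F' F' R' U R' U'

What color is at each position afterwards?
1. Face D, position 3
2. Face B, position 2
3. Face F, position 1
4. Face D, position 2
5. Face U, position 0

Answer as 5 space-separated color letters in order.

Answer: Y G W Y W

Derivation:
After move 1 (F'): F=GGGG U=WWRR R=YRYR D=OOYY L=OWOW
After move 2 (F'): F=GGGG U=WWYY R=OROR D=WWYY L=OROR
After move 3 (R'): R=RROO U=WBYB F=GWGY D=WGYG B=YBWB
After move 4 (U): U=YWBB F=RRGY R=YBOO B=ORWB L=GWOR
After move 5 (R'): R=BOYO U=YWBO F=RWGB D=WRYY B=GRGB
After move 6 (U'): U=WOYB F=GWGB R=RWYO B=BOGB L=GROR
Query 1: D[3] = Y
Query 2: B[2] = G
Query 3: F[1] = W
Query 4: D[2] = Y
Query 5: U[0] = W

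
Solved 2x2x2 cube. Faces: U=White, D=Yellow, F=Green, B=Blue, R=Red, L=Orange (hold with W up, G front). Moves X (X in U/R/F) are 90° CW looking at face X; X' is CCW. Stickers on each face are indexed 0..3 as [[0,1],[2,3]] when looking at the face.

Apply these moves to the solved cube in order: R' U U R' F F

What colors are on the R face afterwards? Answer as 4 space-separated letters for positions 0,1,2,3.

Answer: O R R R

Derivation:
After move 1 (R'): R=RRRR U=WBWB F=GWGW D=YGYG B=YBYB
After move 2 (U): U=WWBB F=RRGW R=YBRR B=OOYB L=GWOO
After move 3 (U): U=BWBW F=YBGW R=OORR B=GWYB L=RROO
After move 4 (R'): R=OROR U=BYBG F=YWGW D=YBYW B=GWGB
After move 5 (F): F=GYWW U=BYOR R=BRGR D=OOYW L=RYOB
After move 6 (F): F=WGWY U=BYBY R=ORRR D=GBYW L=ROOO
Query: R face = ORRR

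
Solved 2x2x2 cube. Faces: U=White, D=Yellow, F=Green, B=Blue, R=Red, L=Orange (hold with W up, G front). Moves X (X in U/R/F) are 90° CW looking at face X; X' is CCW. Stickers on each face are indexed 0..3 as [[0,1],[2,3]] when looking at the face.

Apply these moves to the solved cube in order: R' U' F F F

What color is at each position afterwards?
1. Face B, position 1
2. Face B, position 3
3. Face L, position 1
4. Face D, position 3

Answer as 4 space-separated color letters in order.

After move 1 (R'): R=RRRR U=WBWB F=GWGW D=YGYG B=YBYB
After move 2 (U'): U=BBWW F=OOGW R=GWRR B=RRYB L=YBOO
After move 3 (F): F=GOWO U=BBOB R=WWWR D=RGYG L=YYOG
After move 4 (F): F=WGOO U=BBGY R=OWBR D=WWYG L=YROG
After move 5 (F): F=OWOG U=BBGR R=GWYR D=BOYG L=YWOW
Query 1: B[1] = R
Query 2: B[3] = B
Query 3: L[1] = W
Query 4: D[3] = G

Answer: R B W G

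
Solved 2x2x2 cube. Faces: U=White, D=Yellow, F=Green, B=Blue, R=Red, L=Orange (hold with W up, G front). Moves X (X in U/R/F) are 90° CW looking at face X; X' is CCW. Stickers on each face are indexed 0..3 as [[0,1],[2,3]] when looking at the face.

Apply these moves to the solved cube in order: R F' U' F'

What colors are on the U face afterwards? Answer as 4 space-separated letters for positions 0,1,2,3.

Answer: G R Y Y

Derivation:
After move 1 (R): R=RRRR U=WGWG F=GYGY D=YBYB B=WBWB
After move 2 (F'): F=YYGG U=WGRR R=BRYR D=OOYB L=OGOW
After move 3 (U'): U=GRWR F=OGGG R=YYYR B=BRWB L=WBOW
After move 4 (F'): F=GGOG U=GRYY R=OYOR D=BWYB L=WROW
Query: U face = GRYY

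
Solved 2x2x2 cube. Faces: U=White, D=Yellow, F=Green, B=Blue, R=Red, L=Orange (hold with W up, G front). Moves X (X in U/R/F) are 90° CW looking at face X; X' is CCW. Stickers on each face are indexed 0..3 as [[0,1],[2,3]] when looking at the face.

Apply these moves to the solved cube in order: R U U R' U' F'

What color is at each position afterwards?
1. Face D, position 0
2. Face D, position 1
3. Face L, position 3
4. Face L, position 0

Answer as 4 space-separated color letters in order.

After move 1 (R): R=RRRR U=WGWG F=GYGY D=YBYB B=WBWB
After move 2 (U): U=WWGG F=RRGY R=WBRR B=OOWB L=GYOO
After move 3 (U): U=GWGW F=WBGY R=OORR B=GYWB L=RROO
After move 4 (R'): R=OROR U=GWGG F=WWGW D=YBYY B=BYBB
After move 5 (U'): U=WGGG F=RRGW R=WWOR B=ORBB L=BYOO
After move 6 (F'): F=RWRG U=WGWO R=BWYR D=YOYY L=BGOG
Query 1: D[0] = Y
Query 2: D[1] = O
Query 3: L[3] = G
Query 4: L[0] = B

Answer: Y O G B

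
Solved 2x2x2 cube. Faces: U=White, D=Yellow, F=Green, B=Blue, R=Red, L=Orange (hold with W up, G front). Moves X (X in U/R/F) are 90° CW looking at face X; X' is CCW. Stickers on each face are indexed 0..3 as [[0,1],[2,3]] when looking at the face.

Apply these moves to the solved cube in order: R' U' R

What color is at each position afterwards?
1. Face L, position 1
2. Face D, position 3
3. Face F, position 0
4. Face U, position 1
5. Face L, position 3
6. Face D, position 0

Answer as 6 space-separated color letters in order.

Answer: B R O O O Y

Derivation:
After move 1 (R'): R=RRRR U=WBWB F=GWGW D=YGYG B=YBYB
After move 2 (U'): U=BBWW F=OOGW R=GWRR B=RRYB L=YBOO
After move 3 (R): R=RGRW U=BOWW F=OGGG D=YYYR B=WRBB
Query 1: L[1] = B
Query 2: D[3] = R
Query 3: F[0] = O
Query 4: U[1] = O
Query 5: L[3] = O
Query 6: D[0] = Y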